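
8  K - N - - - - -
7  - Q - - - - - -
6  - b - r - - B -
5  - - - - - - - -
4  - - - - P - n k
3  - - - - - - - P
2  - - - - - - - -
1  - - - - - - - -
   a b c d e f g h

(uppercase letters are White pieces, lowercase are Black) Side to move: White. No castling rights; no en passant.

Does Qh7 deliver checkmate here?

After Qh7: black king on h4; in check: yes, from the white queen on h7.
Black has 3 legal replies: Kg5, Kg3, Nh6.
In check but a legal move exists → not checkmate.

no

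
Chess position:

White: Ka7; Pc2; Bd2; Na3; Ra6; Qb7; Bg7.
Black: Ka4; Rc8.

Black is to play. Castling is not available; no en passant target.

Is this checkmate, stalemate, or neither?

Black to move; black king on a4.
In check: yes, from the white rook on a6.
King squares — a3: attacked by Ra6; b3: attacked by Pc2; b4: attacked by Bd2; a5: attacked by Bd2; b5: attacked by Na3.
Legal moves for Black: none.
In check with no legal moves → checkmate.

checkmate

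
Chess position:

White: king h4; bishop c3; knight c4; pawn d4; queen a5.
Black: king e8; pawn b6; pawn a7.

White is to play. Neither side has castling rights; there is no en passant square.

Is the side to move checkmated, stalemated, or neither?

neither

White to move; white king on h4.
In check: no.
Legal moves for White include: Qxa7, Qxb6, Qa6, Qh5+, Qg5, Qf5, Qe5+, Qd5, Qc5, Qb5+, Qb4, Qa4+, Qa3, Qa2, Qa1, Kh5, Kg5, Kg4, ... (list truncated; more exist).
White has legal moves and is not in check → neither.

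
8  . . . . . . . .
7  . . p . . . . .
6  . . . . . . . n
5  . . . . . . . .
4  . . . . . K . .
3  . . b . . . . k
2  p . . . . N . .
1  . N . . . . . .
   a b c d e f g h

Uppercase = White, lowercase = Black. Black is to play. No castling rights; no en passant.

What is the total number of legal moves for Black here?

Black to move; king on h3.
In check: yes, from the white knight on f2.
Legal moves: Kh4, Kh2, Kg2.
Count: 3.

3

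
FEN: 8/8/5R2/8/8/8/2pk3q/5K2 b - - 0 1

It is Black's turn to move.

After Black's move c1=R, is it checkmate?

After c1=R: white king on f1; in check: yes, from the black rook on c1.
King squares — e1: attacked by Rc1; g1: attacked by Rc1; e2: attacked by Kd2; f2: attacked by Qh2; g2: attacked by Qh2.
White has no legal moves → checkmate.

yes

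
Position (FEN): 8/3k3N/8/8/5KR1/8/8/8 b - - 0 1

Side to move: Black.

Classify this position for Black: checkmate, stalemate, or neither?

Black to move; black king on d7.
In check: no.
Legal moves for Black: Ke8, Kd8, Kc8, Ke7, Kc7, Ke6, Kd6, Kc6.
Black has 8 legal moves and is not in check → neither.

neither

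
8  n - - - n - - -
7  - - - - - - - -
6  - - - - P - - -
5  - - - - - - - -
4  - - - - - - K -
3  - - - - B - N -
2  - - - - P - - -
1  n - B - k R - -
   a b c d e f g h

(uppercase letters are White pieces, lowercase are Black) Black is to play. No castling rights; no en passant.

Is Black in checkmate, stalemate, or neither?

checkmate

Black to move; black king on e1.
In check: yes, from the white rook on f1.
King squares — d1: attacked by Rf1; f1: attacked by Ng3; d2: attacked by Bc1; e2: attacked by Ng3; f2: attacked by Rf1.
Legal moves for Black: none.
In check with no legal moves → checkmate.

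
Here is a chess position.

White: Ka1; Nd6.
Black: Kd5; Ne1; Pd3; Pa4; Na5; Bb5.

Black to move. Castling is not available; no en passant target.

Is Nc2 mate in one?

After Nc2: white king on a1; in check: yes, from the black knight on c2.
White has 3 legal replies: Kb2, Ka2, Kb1.
In check but a legal move exists → not checkmate.

no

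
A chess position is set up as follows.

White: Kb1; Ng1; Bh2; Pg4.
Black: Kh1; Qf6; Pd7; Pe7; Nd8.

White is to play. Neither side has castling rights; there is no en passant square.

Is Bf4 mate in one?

After Bf4: black king on h1; in check: no.
Black is not in check, so this cannot be checkmate.

no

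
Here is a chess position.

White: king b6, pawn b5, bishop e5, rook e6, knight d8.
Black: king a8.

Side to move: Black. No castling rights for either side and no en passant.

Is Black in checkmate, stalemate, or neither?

Black to move; black king on a8.
In check: no.
King squares — a7: attacked by Kb6; b7: attacked by Kb6; b8: attacked by Be5.
Legal moves for Black: none.
Not in check and no legal moves → stalemate.

stalemate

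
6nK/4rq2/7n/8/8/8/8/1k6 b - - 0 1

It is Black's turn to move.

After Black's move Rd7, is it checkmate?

After Rd7: white king on h8; in check: no.
White is not in check, so this cannot be checkmate.

no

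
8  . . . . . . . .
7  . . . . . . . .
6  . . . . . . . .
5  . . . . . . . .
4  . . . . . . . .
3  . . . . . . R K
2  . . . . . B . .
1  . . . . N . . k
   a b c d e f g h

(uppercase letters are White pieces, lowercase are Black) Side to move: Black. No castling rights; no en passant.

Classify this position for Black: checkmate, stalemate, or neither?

Black to move; black king on h1.
In check: no.
King squares — g1: attacked by Bf2; g2: attacked by Ne1; h2: attacked by Kh3.
Legal moves for Black: none.
Not in check and no legal moves → stalemate.

stalemate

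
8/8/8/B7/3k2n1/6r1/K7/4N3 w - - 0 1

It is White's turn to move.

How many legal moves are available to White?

White to move; king on a2.
In check: no.
Legal moves: Bd8, Bc7, Bb6+, Bb4, Bc3+, Bd2, Kb2, Kb1, Ka1, Nf3+, Nd3, Ng2, Nc2+.
Count: 13.

13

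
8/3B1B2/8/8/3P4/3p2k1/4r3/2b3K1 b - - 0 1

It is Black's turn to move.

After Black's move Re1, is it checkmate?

yes

After Re1: white king on g1; in check: yes, from the black rook on e1.
King squares — f1: attacked by Re1; h1: attacked by Re1; f2: attacked by Kg3; g2: attacked by Kg3; h2: attacked by Kg3.
White has no legal moves → checkmate.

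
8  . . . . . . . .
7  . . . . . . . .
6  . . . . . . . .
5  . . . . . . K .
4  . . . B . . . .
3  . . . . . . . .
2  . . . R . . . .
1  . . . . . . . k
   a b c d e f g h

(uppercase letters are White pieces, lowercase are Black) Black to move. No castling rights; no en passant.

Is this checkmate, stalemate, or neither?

stalemate

Black to move; black king on h1.
In check: no.
King squares — g1: attacked by Bd4; g2: attacked by Rd2; h2: attacked by Rd2.
Legal moves for Black: none.
Not in check and no legal moves → stalemate.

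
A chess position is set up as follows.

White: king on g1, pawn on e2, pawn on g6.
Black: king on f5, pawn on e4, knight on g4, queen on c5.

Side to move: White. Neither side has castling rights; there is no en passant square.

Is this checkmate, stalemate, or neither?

White to move; white king on g1.
In check: yes, from the black queen on c5.
King squares — f1: available; h1: available; f2: attacked by Ng4; g2: available; h2: attacked by Ng4.
Legal moves for White: Kg2, Kh1, Kf1, e3.
White is in check but has 4 legal moves → neither.

neither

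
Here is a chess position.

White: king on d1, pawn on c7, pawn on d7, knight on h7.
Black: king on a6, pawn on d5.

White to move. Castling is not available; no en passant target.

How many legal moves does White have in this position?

16

White to move; king on d1.
In check: no.
Legal moves: Nf8, Nf6, Ng5, Ke2, Kd2, Kc2, Ke1, Kc1, d8=Q, d8=R, d8=B, d8=N, c8=Q+, c8=R, c8=B+, c8=N.
Count: 16.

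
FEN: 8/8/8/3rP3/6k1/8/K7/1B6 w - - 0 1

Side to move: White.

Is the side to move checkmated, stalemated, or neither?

neither

White to move; white king on a2.
In check: no.
Legal moves for White: Kb3, Ka3, Kb2, Ka1, Bh7, Bg6, Bf5+, Be4, Bd3, Bc2, e6.
White has 11 legal moves and is not in check → neither.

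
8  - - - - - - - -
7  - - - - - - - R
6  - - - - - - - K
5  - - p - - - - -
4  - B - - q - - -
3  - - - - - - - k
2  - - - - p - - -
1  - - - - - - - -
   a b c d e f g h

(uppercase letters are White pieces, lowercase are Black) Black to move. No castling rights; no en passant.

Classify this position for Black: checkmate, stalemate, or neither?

Black to move; black king on h3.
In check: no.
Legal moves for Black include: Qe8, Qa8, Qxh7+, Qe7, Qb7, Qg6+, Qe6+, Qc6+, Qf5, Qe5, Qd5, Qh4+, Qg4, Qf4+, Qd4, Qc4, Qxb4, Qf3, ... (list truncated; more exist).
Black has legal moves and is not in check → neither.

neither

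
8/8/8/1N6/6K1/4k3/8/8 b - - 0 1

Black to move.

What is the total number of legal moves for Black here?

5

Black to move; king on e3.
In check: no.
Legal moves: Ke4, Kd3, Kf2, Ke2, Kd2.
Count: 5.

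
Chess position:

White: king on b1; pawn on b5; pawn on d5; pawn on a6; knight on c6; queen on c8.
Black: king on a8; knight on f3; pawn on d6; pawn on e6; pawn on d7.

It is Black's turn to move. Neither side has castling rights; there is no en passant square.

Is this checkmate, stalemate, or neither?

Black to move; black king on a8.
In check: yes, from the white queen on c8.
King squares — a7: attacked by Nc6; b7: attacked by Pa6; b8: attacked by Nc6.
Legal moves for Black: none.
In check with no legal moves → checkmate.

checkmate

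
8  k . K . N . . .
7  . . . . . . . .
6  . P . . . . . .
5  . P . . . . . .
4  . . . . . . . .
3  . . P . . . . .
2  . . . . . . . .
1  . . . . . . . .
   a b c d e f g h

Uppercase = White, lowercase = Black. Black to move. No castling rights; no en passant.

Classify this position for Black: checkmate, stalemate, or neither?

stalemate

Black to move; black king on a8.
In check: no.
King squares — a7: attacked by Pb6; b7: attacked by Kc8; b8: attacked by Kc8.
Legal moves for Black: none.
Not in check and no legal moves → stalemate.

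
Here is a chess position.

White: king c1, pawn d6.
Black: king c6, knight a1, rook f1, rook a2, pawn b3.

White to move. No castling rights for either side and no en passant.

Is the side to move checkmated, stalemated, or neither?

checkmate

White to move; white king on c1.
In check: yes, from the black rook on f1.
King squares — b1: attacked by Rf1; d1: attacked by Rf1; b2: attacked by Ra2; c2: attacked by Na1; d2: attacked by Ra2.
Legal moves for White: none.
In check with no legal moves → checkmate.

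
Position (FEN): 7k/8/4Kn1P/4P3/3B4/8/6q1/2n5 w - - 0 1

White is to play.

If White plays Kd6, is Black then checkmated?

After Kd6: black king on h8; in check: no.
Black is not in check, so this cannot be checkmate.

no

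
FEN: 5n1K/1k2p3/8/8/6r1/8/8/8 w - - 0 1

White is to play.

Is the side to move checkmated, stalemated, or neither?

stalemate

White to move; white king on h8.
In check: no.
King squares — g7: attacked by Rg4; h7: attacked by Nf8; g8: attacked by Rg4.
Legal moves for White: none.
Not in check and no legal moves → stalemate.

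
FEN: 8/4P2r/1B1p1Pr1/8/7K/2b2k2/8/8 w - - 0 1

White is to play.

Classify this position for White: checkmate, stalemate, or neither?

checkmate

White to move; white king on h4.
In check: yes, from the black rook on h7.
King squares — g3: attacked by Kf3; h3: attacked by Rh7; g4: attacked by Kf3; g5: attacked by Rg6; h5: attacked by Rh7.
Legal moves for White: none.
In check with no legal moves → checkmate.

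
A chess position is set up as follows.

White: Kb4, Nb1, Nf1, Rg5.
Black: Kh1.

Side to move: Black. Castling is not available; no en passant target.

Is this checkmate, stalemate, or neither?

stalemate

Black to move; black king on h1.
In check: no.
King squares — g1: attacked by Rg5; g2: attacked by Rg5; h2: attacked by Nf1.
Legal moves for Black: none.
Not in check and no legal moves → stalemate.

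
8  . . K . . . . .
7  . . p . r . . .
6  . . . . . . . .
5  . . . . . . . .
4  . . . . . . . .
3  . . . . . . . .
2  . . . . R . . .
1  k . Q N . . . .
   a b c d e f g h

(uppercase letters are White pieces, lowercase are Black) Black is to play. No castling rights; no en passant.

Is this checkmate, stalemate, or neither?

checkmate

Black to move; black king on a1.
In check: yes, from the white queen on c1.
King squares — b1: attacked by Qc1; a2: attacked by Re2; b2: attacked by Qc1.
Legal moves for Black: none.
In check with no legal moves → checkmate.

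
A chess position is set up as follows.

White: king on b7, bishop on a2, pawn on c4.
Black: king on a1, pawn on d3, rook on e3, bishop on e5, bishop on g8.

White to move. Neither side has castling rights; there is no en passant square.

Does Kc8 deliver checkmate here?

After Kc8: black king on a1; in check: no.
Black is not in check, so this cannot be checkmate.

no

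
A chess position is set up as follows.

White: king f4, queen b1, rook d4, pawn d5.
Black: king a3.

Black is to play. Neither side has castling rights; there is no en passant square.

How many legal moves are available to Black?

Black to move; king on a3.
In check: no.
Legal moves: none.
Count: 0.

0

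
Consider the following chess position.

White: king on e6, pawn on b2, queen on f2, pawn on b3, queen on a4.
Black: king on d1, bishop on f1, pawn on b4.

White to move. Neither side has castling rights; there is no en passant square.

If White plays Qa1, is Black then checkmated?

yes

After Qa1: black king on d1; in check: yes, from the white queen on a1.
King squares — c1: attacked by Qa1; e1: attacked by Qa1; c2: attacked by Qf2; d2: attacked by Qf2; e2: attacked by Qf2.
Black has no legal moves → checkmate.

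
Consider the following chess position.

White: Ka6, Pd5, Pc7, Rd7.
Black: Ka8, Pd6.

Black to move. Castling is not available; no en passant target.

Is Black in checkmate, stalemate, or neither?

stalemate

Black to move; black king on a8.
In check: no.
King squares — a7: attacked by Ka6; b7: attacked by Ka6; b8: attacked by Pc7.
Legal moves for Black: none.
Not in check and no legal moves → stalemate.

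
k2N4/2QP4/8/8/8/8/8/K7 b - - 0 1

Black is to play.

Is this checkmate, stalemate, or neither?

stalemate

Black to move; black king on a8.
In check: no.
King squares — a7: attacked by Qc7; b7: attacked by Qc7; b8: attacked by Qc7.
Legal moves for Black: none.
Not in check and no legal moves → stalemate.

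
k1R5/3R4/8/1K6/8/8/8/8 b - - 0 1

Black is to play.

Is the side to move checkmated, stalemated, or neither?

Black to move; black king on a8.
In check: yes, from the white rook on c8.
King squares — a7: attacked by Rd7; b7: attacked by Rd7; b8: attacked by Rc8.
Legal moves for Black: none.
In check with no legal moves → checkmate.

checkmate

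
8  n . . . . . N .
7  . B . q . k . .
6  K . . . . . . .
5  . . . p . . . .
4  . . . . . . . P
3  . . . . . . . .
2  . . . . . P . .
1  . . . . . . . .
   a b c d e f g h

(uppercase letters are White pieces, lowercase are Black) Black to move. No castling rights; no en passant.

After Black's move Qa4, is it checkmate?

After Qa4: white king on a6; in check: yes, from the black queen on a4.
King squares — a5: attacked by Qa4; b5: attacked by Qa4; b6: attacked by Na8; a7: attacked by Qa4; b7: own bishop.
White has no legal moves → checkmate.

yes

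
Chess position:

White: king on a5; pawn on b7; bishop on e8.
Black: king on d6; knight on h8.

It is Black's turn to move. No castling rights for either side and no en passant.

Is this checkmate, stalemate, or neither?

neither

Black to move; black king on d6.
In check: no.
Legal moves for Black: Nf7, Ng6, Ke7, Kc7, Ke6, Ke5, Kd5, Kc5.
Black has 8 legal moves and is not in check → neither.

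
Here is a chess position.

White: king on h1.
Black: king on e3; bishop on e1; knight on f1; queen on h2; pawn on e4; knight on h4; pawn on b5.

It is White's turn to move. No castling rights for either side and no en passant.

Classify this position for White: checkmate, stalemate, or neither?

checkmate

White to move; white king on h1.
In check: yes, from the black queen on h2.
King squares — g1: attacked by Qh2; g2: attacked by Qh2; h2: attacked by Nf1.
Legal moves for White: none.
In check with no legal moves → checkmate.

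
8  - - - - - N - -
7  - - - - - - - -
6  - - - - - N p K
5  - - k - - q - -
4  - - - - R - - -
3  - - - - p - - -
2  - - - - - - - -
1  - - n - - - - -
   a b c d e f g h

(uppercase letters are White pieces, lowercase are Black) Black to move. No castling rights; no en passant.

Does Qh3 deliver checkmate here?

no

After Qh3: white king on h6; in check: yes, from the black queen on h3.
White has 5 legal replies: Kg7, Kxg6, Kg5, Nh5, Rh4.
In check but a legal move exists → not checkmate.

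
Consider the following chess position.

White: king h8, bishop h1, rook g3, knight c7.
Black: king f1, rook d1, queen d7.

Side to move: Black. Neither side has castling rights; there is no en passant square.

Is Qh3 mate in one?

After Qh3: white king on h8; in check: yes, from the black queen on h3.
White has 3 legal replies: Kg8, Kg7, Rxh3.
In check but a legal move exists → not checkmate.

no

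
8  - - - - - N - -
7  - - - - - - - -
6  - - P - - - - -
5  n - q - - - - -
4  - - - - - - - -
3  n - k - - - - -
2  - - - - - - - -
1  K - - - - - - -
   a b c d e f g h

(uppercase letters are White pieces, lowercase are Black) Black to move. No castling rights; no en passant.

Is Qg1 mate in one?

After Qg1: white king on a1; in check: yes, from the black queen on g1.
White has 1 legal reply: Ka2.
In check but a legal move exists → not checkmate.

no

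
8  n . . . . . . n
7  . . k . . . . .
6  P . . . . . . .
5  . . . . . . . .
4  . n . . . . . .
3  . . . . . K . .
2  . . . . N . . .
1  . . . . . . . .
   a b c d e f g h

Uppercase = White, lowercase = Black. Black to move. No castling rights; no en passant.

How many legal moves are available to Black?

Black to move; king on c7.
In check: no.
Legal moves: Nf7, Ng6, Nb6, Kd8, Kc8, Kb8, Kd7, Kd6, Kc6, Kb6, Nc6, Nxa6, Nd5, Nd3, Nc2, Na2.
Count: 16.

16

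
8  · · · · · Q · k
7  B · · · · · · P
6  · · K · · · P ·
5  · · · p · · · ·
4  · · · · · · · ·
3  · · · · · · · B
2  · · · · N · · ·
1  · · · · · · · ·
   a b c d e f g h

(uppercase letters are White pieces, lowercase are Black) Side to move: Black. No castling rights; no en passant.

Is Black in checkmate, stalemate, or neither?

checkmate

Black to move; black king on h8.
In check: yes, from the white queen on f8.
King squares — g7: attacked by Qf8; h7: attacked by Pg6; g8: attacked by Ph7.
Legal moves for Black: none.
In check with no legal moves → checkmate.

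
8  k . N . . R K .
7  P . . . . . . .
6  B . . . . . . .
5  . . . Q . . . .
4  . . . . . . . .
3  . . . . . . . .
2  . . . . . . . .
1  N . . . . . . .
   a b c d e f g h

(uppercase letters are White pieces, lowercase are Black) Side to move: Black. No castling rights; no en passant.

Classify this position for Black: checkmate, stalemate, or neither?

checkmate

Black to move; black king on a8.
In check: yes, from the white queen on d5.
King squares — a7: attacked by Nc8; b7: attacked by Qd5; b8: attacked by Pa7.
Legal moves for Black: none.
In check with no legal moves → checkmate.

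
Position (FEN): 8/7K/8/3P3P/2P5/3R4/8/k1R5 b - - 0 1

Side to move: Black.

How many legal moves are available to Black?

Black to move; king on a1.
In check: yes, from the white rook on c1.
Legal moves: Kb2, Ka2.
Count: 2.

2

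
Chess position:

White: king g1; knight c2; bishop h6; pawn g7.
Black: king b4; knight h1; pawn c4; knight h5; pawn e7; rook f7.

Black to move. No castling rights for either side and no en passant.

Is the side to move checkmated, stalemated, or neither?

Black to move; black king on b4.
In check: yes, from the white knight on c2.
Legal moves for Black: Kc5, Kb5, Ka5, Ka4, Kc3, Kb3.
Black is in check but has 6 legal moves → neither.

neither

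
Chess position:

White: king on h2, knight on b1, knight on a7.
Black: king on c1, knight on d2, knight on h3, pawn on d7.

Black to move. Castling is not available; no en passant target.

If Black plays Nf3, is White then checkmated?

After Nf3: white king on h2; in check: yes, from the black knight on f3.
White has 4 legal replies: Kxh3, Kg3, Kg2, Kh1.
In check but a legal move exists → not checkmate.

no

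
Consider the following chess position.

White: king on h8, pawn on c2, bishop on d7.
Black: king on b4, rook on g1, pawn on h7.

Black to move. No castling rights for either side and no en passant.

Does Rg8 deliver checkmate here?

After Rg8: white king on h8; in check: yes, from the black rook on g8.
White has 2 legal replies: Kxg8, Kxh7.
In check but a legal move exists → not checkmate.

no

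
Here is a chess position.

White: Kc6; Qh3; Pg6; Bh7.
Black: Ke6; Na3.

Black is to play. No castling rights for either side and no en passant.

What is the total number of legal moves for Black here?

Black to move; king on e6.
In check: yes, from the white queen on h3.
Legal moves: Ke7, Kf6, Ke5.
Count: 3.

3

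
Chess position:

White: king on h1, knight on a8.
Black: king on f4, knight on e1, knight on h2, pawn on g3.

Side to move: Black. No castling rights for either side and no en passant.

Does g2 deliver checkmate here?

no

After g2: white king on h1; in check: yes, from the black pawn on g2.
White has 2 legal replies: Kxh2, Kg1.
In check but a legal move exists → not checkmate.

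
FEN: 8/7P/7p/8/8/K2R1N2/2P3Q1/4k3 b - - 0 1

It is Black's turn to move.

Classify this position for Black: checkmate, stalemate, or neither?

checkmate

Black to move; black king on e1.
In check: yes, from the white knight on f3.
King squares — d1: attacked by Rd3; f1: attacked by Qg2; d2: attacked by Qg2; e2: attacked by Qg2; f2: attacked by Qg2.
Legal moves for Black: none.
In check with no legal moves → checkmate.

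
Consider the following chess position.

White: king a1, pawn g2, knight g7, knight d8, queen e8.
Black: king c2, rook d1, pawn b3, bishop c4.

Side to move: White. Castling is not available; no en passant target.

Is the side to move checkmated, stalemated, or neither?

checkmate

White to move; white king on a1.
In check: yes, from the black rook on d1.
King squares — b1: attacked by Rd1; a2: attacked by Pb3; b2: attacked by Kc2.
Legal moves for White: none.
In check with no legal moves → checkmate.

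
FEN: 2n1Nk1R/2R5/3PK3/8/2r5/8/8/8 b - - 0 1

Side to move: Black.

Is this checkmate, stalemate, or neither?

Black to move; black king on f8.
In check: yes, from the white rook on h8.
King squares — e7: attacked by Pd6; f7: attacked by Ke6; g7: attacked by Rc7; e8: attacked by Rh8; g8: attacked by Rh8.
Legal moves for Black: none.
In check with no legal moves → checkmate.

checkmate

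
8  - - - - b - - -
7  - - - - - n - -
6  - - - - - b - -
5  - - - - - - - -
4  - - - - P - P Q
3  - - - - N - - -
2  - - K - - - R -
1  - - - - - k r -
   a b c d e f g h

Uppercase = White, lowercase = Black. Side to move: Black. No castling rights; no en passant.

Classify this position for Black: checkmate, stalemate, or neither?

checkmate

Black to move; black king on f1.
In check: yes, from the white knight on e3.
King squares — e1: attacked by Qh4; g1: own rook; e2: attacked by Rg2; f2: attacked by Rg2; g2: attacked by Ne3.
Legal moves for Black: none.
In check with no legal moves → checkmate.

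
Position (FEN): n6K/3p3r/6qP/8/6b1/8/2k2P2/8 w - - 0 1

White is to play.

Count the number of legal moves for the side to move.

0

White to move; king on h8.
In check: yes, from the black rook on h7.
Legal moves: none.
Count: 0.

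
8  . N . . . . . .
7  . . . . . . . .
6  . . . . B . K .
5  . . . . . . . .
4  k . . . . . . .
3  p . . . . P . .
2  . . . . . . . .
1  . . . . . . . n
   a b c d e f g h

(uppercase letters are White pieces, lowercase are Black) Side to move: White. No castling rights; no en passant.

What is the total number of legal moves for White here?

23

White to move; king on g6.
In check: no.
Legal moves: Nd7, Nc6, Na6, Kh7, Kg7, Kf7, Kh6, Kf6, Kh5, Kg5, Kf5, Bg8, Bc8, Bf7, Bd7+, Bf5, Bd5, Bg4, Bc4, Bh3, Bb3+, Ba2, f4.
Count: 23.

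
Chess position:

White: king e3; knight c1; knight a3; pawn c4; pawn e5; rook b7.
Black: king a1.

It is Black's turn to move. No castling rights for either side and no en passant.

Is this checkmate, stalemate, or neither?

Black to move; black king on a1.
In check: no.
King squares — b1: attacked by Na3; a2: attacked by Nc1; b2: attacked by Rb7.
Legal moves for Black: none.
Not in check and no legal moves → stalemate.

stalemate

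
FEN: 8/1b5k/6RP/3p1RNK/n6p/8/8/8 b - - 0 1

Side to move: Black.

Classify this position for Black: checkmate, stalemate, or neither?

neither

Black to move; black king on h7.
In check: yes, from the white knight on g5.
King squares — g6: attacked by Kh5; h6: attacked by Kh5; g7: attacked by Rg6; g8: attacked by Rg6; h8: available.
Legal moves for Black: Kh8.
Black is in check but has 1 legal move → neither.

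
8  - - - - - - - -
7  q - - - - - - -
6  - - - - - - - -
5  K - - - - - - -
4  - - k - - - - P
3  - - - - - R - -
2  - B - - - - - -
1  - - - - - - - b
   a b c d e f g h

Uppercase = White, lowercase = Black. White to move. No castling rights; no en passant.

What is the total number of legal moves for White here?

0

White to move; king on a5.
In check: yes, from the black queen on a7.
Legal moves: none.
Count: 0.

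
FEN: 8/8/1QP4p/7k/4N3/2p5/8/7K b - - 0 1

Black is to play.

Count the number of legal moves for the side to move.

4

Black to move; king on h5.
In check: no.
Legal moves: Kg6, Kh4, Kg4, c2.
Count: 4.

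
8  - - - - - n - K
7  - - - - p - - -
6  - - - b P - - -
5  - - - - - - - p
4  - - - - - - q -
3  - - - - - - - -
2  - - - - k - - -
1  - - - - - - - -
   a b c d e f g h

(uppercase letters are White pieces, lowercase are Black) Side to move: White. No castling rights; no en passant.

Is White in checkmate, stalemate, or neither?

stalemate

White to move; white king on h8.
In check: no.
King squares — g7: attacked by Qg4; h7: attacked by Nf8; g8: attacked by Qg4.
Legal moves for White: none.
Not in check and no legal moves → stalemate.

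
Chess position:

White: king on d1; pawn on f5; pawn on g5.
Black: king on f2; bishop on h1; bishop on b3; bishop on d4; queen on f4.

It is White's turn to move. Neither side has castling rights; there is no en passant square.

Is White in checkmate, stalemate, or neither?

White to move; white king on d1.
In check: yes, from the black bishop on b3.
King squares — c1: attacked by Qf4; e1: attacked by Kf2; c2: attacked by Bb3; d2: attacked by Qf4; e2: attacked by Kf2.
Legal moves for White: none.
In check with no legal moves → checkmate.

checkmate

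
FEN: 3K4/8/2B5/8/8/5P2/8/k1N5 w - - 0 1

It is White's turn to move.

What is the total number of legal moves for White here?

White to move; king on d8.
In check: no.
Legal moves: Ke8, Kc8, Ke7, Kd7, Kc7, Be8, Ba8, Bd7, Bb7, Bd5, Bb5, Be4, Ba4, Nd3, Nb3+, Ne2, Na2, f4.
Count: 18.

18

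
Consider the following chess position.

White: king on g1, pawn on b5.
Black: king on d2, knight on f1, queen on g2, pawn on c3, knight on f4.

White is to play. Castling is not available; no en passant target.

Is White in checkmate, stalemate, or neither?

checkmate

White to move; white king on g1.
In check: yes, from the black queen on g2.
King squares — f1: attacked by Qg2; h1: attacked by Qg2; f2: attacked by Qg2; g2: attacked by Nf4; h2: attacked by Nf1.
Legal moves for White: none.
In check with no legal moves → checkmate.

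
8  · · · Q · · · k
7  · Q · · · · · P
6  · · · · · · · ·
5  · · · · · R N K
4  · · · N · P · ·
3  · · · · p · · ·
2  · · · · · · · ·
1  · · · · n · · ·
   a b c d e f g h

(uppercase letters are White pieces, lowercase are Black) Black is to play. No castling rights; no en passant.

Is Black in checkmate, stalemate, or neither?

Black to move; black king on h8.
In check: yes, from the white queen on d8.
King squares — g7: attacked by Qb7; h7: attacked by Ng5; g8: attacked by Ph7.
Legal moves for Black: none.
In check with no legal moves → checkmate.

checkmate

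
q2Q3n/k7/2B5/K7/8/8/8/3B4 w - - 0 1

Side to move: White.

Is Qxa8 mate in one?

yes

After Qxa8: black king on a7; in check: yes, from the white queen on a8.
King squares — a6: attacked by Ka5; b6: attacked by Ka5; b7: attacked by Bc6; a8: attacked by Bc6; b8: attacked by Qa8.
Black has no legal moves → checkmate.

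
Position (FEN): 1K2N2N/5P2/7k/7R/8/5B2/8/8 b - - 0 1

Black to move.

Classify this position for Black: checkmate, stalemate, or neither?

checkmate

Black to move; black king on h6.
In check: yes, from the white rook on h5.
King squares — g5: attacked by Rh5; h5: attacked by Bf3; g6: attacked by Nh8; g7: attacked by Ne8; h7: attacked by Rh5.
Legal moves for Black: none.
In check with no legal moves → checkmate.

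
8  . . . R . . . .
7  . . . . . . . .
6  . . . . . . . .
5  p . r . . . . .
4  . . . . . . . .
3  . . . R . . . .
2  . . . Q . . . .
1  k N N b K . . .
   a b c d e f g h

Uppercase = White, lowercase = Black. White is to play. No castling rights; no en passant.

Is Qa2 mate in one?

yes

After Qa2: black king on a1; in check: yes, from the white queen on a2.
King squares — b1: attacked by Qa2; a2: attacked by Nc1; b2: attacked by Qa2.
Black has no legal moves → checkmate.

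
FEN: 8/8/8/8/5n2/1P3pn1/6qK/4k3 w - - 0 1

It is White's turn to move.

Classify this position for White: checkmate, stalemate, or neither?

checkmate

White to move; white king on h2.
In check: yes, from the black queen on g2.
King squares — g1: attacked by Qg2; h1: attacked by Qg2; g2: attacked by Pf3; g3: attacked by Qg2; h3: attacked by Qg2.
Legal moves for White: none.
In check with no legal moves → checkmate.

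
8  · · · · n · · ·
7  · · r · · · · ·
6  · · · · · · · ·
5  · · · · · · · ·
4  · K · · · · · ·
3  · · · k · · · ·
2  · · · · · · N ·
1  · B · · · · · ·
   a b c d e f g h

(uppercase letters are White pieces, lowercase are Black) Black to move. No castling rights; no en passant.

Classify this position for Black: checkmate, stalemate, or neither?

Black to move; black king on d3.
In check: yes, from the white bishop on b1.
King squares — c2: attacked by Bb1; d2: available; e2: available; c3: attacked by Kb4; e3: attacked by Ng2; c4: attacked by Kb4; d4: available; e4: attacked by Bb1.
Legal moves for Black: Kd4, Ke2, Kd2, Rc2.
Black is in check but has 4 legal moves → neither.

neither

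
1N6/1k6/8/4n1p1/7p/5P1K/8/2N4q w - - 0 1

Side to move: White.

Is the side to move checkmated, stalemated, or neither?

checkmate

White to move; white king on h3.
In check: yes, from the black queen on h1.
King squares — g2: attacked by Qh1; h2: attacked by Qh1; g3: attacked by Ph4; g4: attacked by Ne5; h4: attacked by Qh1.
Legal moves for White: none.
In check with no legal moves → checkmate.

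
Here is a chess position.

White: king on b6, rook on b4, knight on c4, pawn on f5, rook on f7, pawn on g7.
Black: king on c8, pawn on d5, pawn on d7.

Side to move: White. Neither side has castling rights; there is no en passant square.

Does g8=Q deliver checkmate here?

yes

After g8=Q: black king on c8; in check: yes, from the white queen on g8.
King squares — b7: attacked by Kb6; c7: attacked by Kb6; d7: own pawn; b8: attacked by Qg8; d8: attacked by Qg8.
Black has no legal moves → checkmate.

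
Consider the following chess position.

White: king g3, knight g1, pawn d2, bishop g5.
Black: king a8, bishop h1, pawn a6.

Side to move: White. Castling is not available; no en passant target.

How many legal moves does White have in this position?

18

White to move; king on g3.
In check: no.
Legal moves: Bd8, Be7, Bh6, Bf6, Bh4, Bf4, Be3, Kh4, Kg4, Kf4, Kh3, Kh2, Kf2, Nh3, Nf3, Ne2, d3, d4.
Count: 18.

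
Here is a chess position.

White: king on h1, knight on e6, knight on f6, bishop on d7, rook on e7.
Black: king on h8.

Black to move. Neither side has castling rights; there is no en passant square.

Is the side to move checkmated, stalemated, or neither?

Black to move; black king on h8.
In check: no.
King squares — g7: attacked by Ne6; h7: attacked by Nf6; g8: attacked by Nf6.
Legal moves for Black: none.
Not in check and no legal moves → stalemate.

stalemate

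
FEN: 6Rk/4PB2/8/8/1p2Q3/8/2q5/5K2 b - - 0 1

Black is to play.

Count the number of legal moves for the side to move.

0

Black to move; king on h8.
In check: yes, from the white rook on g8.
Legal moves: none.
Count: 0.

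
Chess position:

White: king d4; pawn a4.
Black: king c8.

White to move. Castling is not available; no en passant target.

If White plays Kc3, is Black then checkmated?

After Kc3: black king on c8; in check: no.
Black is not in check, so this cannot be checkmate.

no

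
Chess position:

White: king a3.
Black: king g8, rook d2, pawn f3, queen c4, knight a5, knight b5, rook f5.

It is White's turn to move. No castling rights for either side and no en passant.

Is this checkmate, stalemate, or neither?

White to move; white king on a3.
In check: yes, from the black knight on b5.
King squares — a2: attacked by Rd2; b2: attacked by Rd2; b3: attacked by Qc4; a4: attacked by Qc4; b4: attacked by Qc4.
Legal moves for White: none.
In check with no legal moves → checkmate.

checkmate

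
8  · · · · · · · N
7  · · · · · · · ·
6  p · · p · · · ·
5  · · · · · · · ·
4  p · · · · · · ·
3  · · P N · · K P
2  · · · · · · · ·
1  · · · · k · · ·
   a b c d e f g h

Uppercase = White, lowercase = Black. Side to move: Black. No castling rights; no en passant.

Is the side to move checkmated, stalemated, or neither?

Black to move; black king on e1.
In check: yes, from the white knight on d3.
King squares — d1: available; f1: available; d2: available; e2: available; f2: attacked by Nd3.
Legal moves for Black: Ke2, Kd2, Kf1, Kd1.
Black is in check but has 4 legal moves → neither.

neither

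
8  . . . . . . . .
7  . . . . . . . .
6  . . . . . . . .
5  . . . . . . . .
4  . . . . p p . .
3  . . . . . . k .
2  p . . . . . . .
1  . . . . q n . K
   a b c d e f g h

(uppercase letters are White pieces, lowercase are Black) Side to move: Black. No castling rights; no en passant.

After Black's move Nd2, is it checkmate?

yes

After Nd2: white king on h1; in check: yes, from the black queen on e1.
King squares — g1: attacked by Qe1; g2: attacked by Kg3; h2: attacked by Kg3.
White has no legal moves → checkmate.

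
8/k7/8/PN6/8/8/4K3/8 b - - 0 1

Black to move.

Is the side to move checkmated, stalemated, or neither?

Black to move; black king on a7.
In check: yes, from the white knight on b5.
Legal moves for Black: Kb8, Ka8, Kb7, Ka6.
Black is in check but has 4 legal moves → neither.

neither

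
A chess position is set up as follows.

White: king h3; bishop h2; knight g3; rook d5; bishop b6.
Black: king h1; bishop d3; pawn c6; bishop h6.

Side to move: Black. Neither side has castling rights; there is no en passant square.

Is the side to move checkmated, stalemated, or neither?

checkmate

Black to move; black king on h1.
In check: yes, from the white knight on g3.
King squares — g1: attacked by Bh2; g2: attacked by Kh3; h2: attacked by Kh3.
Legal moves for Black: none.
In check with no legal moves → checkmate.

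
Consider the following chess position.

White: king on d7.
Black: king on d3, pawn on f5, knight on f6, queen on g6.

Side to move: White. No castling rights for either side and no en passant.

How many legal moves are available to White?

7

White to move; king on d7.
In check: yes, from the black knight on f6.
Legal moves: Kd8, Kc8, Ke7, Kc7, Ke6, Kd6, Kc6.
Count: 7.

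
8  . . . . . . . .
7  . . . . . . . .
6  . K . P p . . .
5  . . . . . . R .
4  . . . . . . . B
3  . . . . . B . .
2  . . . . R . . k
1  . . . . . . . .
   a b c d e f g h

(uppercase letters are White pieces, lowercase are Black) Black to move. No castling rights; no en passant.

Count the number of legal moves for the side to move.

Black to move; king on h2.
In check: yes, from the white rook on e2.
Legal moves: Kh3.
Count: 1.

1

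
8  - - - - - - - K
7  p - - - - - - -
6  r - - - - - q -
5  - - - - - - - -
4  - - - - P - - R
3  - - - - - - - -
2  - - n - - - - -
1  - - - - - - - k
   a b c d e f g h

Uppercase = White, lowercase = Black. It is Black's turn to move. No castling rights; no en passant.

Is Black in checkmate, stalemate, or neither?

neither

Black to move; black king on h1.
In check: yes, from the white rook on h4.
Legal moves for Black: Kg2, Kg1.
Black is in check but has 2 legal moves → neither.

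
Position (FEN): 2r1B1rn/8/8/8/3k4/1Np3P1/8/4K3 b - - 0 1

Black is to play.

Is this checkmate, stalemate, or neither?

neither

Black to move; black king on d4.
In check: yes, from the white knight on b3.
King squares — c3: own pawn; d3: available; e3: available; c4: available; e4: available; c5: attacked by Nb3; d5: available; e5: available.
Legal moves for Black: Ke5, Kd5, Ke4, Kc4, Ke3, Kd3.
Black is in check but has 6 legal moves → neither.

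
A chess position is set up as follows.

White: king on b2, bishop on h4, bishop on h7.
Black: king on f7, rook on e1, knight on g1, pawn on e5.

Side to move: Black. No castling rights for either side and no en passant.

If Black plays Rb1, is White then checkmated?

After Rb1: white king on b2; in check: yes, from the black rook on b1.
White has 6 legal replies: Kc3, Ka3, Kc2, Ka2, Kxb1, Bxb1.
In check but a legal move exists → not checkmate.

no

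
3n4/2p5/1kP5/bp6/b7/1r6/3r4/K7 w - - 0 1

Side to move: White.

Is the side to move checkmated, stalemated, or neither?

White to move; white king on a1.
In check: no.
King squares — b1: attacked by Rb3; a2: attacked by Rd2; b2: attacked by Rd2.
Legal moves for White: none.
Not in check and no legal moves → stalemate.

stalemate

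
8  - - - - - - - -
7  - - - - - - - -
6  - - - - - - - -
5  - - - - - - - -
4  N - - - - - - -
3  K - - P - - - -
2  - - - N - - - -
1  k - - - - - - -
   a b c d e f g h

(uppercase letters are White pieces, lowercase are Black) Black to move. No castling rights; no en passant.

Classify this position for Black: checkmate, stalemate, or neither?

Black to move; black king on a1.
In check: no.
King squares — b1: attacked by Nd2; a2: attacked by Ka3; b2: attacked by Ka3.
Legal moves for Black: none.
Not in check and no legal moves → stalemate.

stalemate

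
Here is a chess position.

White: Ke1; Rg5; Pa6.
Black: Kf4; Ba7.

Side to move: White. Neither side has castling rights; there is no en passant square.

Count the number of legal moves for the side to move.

18

White to move; king on e1.
In check: no.
Legal moves: Rg8, Rg7, Rg6, Rh5, Rf5+, Re5, Rd5, Rc5, Rb5, Ra5, Rg4+, Rg3, Rg2, Rg1, Ke2, Kd2, Kf1, Kd1.
Count: 18.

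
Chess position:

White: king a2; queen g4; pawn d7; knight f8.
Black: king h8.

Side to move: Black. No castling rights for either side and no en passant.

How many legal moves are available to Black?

Black to move; king on h8.
In check: no.
Legal moves: none.
Count: 0.

0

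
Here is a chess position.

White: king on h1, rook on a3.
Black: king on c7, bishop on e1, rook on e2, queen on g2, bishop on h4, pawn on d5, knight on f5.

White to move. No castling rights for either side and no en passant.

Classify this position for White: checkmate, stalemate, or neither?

White to move; white king on h1.
In check: yes, from the black queen on g2.
King squares — g1: attacked by Qg2; g2: attacked by Re2; h2: attacked by Qg2.
Legal moves for White: none.
In check with no legal moves → checkmate.

checkmate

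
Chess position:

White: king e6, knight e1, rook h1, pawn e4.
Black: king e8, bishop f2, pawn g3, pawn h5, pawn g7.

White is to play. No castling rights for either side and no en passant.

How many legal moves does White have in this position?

15

White to move; king on e6.
In check: no.
Legal moves: Kd6, Kf5, Ke5, Kd5, Rxh5, Rh4, Rh3, Rh2, Rg1, Rf1, Nf3, Nd3, Ng2, Nc2, e5.
Count: 15.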